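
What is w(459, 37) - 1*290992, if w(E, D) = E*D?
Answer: -274009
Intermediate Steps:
w(E, D) = D*E
w(459, 37) - 1*290992 = 37*459 - 1*290992 = 16983 - 290992 = -274009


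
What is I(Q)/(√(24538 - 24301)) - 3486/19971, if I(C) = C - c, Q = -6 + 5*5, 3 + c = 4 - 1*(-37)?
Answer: -166/951 - 19*√237/237 ≈ -1.4087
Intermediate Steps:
c = 38 (c = -3 + (4 - 1*(-37)) = -3 + (4 + 37) = -3 + 41 = 38)
Q = 19 (Q = -6 + 25 = 19)
I(C) = -38 + C (I(C) = C - 1*38 = C - 38 = -38 + C)
I(Q)/(√(24538 - 24301)) - 3486/19971 = (-38 + 19)/(√(24538 - 24301)) - 3486/19971 = -19*√237/237 - 3486*1/19971 = -19*√237/237 - 166/951 = -166/951 - 19*√237/237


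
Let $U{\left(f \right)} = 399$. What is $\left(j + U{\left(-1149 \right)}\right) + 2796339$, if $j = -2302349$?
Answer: $494389$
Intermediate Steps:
$\left(j + U{\left(-1149 \right)}\right) + 2796339 = \left(-2302349 + 399\right) + 2796339 = -2301950 + 2796339 = 494389$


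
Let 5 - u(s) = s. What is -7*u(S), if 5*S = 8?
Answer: -119/5 ≈ -23.800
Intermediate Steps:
S = 8/5 (S = (⅕)*8 = 8/5 ≈ 1.6000)
u(s) = 5 - s
-7*u(S) = -7*(5 - 1*8/5) = -7*(5 - 8/5) = -7*17/5 = -119/5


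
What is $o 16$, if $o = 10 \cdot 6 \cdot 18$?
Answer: $17280$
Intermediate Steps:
$o = 1080$ ($o = 60 \cdot 18 = 1080$)
$o 16 = 1080 \cdot 16 = 17280$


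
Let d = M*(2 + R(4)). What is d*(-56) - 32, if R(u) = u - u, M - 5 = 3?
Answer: -928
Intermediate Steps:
M = 8 (M = 5 + 3 = 8)
R(u) = 0
d = 16 (d = 8*(2 + 0) = 8*2 = 16)
d*(-56) - 32 = 16*(-56) - 32 = -896 - 32 = -928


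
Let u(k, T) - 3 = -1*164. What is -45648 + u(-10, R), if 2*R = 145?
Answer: -45809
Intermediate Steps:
R = 145/2 (R = (½)*145 = 145/2 ≈ 72.500)
u(k, T) = -161 (u(k, T) = 3 - 1*164 = 3 - 164 = -161)
-45648 + u(-10, R) = -45648 - 161 = -45809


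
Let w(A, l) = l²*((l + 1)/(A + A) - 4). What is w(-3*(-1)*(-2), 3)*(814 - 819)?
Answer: 195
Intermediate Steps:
w(A, l) = l²*(-4 + (1 + l)/(2*A)) (w(A, l) = l²*((1 + l)/((2*A)) - 4) = l²*((1 + l)*(1/(2*A)) - 4) = l²*((1 + l)/(2*A) - 4) = l²*(-4 + (1 + l)/(2*A)))
w(-3*(-1)*(-2), 3)*(814 - 819) = ((½)*3²*(1 + 3 - 8*(-3*(-1))*(-2))/(-3*(-1)*(-2)))*(814 - 819) = ((½)*9*(1 + 3 - 24*(-2))/(3*(-2)))*(-5) = ((½)*9*(1 + 3 - 8*(-6))/(-6))*(-5) = ((½)*(-⅙)*9*(1 + 3 + 48))*(-5) = ((½)*(-⅙)*9*52)*(-5) = -39*(-5) = 195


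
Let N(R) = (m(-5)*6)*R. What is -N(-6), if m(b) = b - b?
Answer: 0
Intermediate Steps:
m(b) = 0
N(R) = 0 (N(R) = (0*6)*R = 0*R = 0)
-N(-6) = -1*0 = 0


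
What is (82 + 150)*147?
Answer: 34104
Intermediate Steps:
(82 + 150)*147 = 232*147 = 34104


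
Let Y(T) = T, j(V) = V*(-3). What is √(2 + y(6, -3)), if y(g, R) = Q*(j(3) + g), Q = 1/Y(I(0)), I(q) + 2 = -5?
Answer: √119/7 ≈ 1.5584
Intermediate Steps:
j(V) = -3*V
I(q) = -7 (I(q) = -2 - 5 = -7)
Q = -⅐ (Q = 1/(-7) = -⅐ ≈ -0.14286)
y(g, R) = 9/7 - g/7 (y(g, R) = -(-3*3 + g)/7 = -(-9 + g)/7 = 9/7 - g/7)
√(2 + y(6, -3)) = √(2 + (9/7 - ⅐*6)) = √(2 + (9/7 - 6/7)) = √(2 + 3/7) = √(17/7) = √119/7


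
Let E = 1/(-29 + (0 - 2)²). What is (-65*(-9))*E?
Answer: -117/5 ≈ -23.400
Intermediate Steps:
E = -1/25 (E = 1/(-29 + (-2)²) = 1/(-29 + 4) = 1/(-25) = -1/25 ≈ -0.040000)
(-65*(-9))*E = -65*(-9)*(-1/25) = -13*(-45)*(-1/25) = 585*(-1/25) = -117/5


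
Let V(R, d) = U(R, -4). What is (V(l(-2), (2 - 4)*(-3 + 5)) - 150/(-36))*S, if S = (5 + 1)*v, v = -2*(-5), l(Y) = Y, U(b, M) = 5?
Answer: 550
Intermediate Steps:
v = 10
V(R, d) = 5
S = 60 (S = (5 + 1)*10 = 6*10 = 60)
(V(l(-2), (2 - 4)*(-3 + 5)) - 150/(-36))*S = (5 - 150/(-36))*60 = (5 - 150*(-1/36))*60 = (5 + 25/6)*60 = (55/6)*60 = 550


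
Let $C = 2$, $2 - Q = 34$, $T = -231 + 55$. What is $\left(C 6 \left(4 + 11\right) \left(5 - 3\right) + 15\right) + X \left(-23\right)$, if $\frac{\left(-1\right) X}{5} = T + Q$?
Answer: $-23545$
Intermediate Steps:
$T = -176$
$Q = -32$ ($Q = 2 - 34 = -32$)
$X = 1040$ ($X = - 5 \left(-176 - 32\right) = \left(-5\right) \left(-208\right) = 1040$)
$\left(C 6 \left(4 + 11\right) \left(5 - 3\right) + 15\right) + X \left(-23\right) = \left(2 \cdot 6 \left(4 + 11\right) \left(5 - 3\right) + 15\right) + 1040 \left(-23\right) = \left(12 \cdot 15 \cdot 2 + 15\right) - 23920 = \left(12 \cdot 30 + 15\right) - 23920 = \left(360 + 15\right) - 23920 = 375 - 23920 = -23545$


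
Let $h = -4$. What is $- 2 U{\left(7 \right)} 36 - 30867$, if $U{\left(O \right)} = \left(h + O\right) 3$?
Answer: $-31515$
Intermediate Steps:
$U{\left(O \right)} = -12 + 3 O$ ($U{\left(O \right)} = \left(-4 + O\right) 3 = -12 + 3 O$)
$- 2 U{\left(7 \right)} 36 - 30867 = - 2 \left(-12 + 3 \cdot 7\right) 36 - 30867 = - 2 \left(-12 + 21\right) 36 - 30867 = \left(-2\right) 9 \cdot 36 - 30867 = \left(-18\right) 36 - 30867 = -648 - 30867 = -31515$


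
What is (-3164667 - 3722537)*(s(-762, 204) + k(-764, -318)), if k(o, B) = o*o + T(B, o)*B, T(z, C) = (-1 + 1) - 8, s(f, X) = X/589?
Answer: -2378120989563056/589 ≈ -4.0376e+12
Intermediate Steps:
s(f, X) = X/589 (s(f, X) = X*(1/589) = X/589)
T(z, C) = -8 (T(z, C) = 0 - 8 = -8)
k(o, B) = o**2 - 8*B (k(o, B) = o*o - 8*B = o**2 - 8*B)
(-3164667 - 3722537)*(s(-762, 204) + k(-764, -318)) = (-3164667 - 3722537)*((1/589)*204 + ((-764)**2 - 8*(-318))) = -6887204*(204/589 + (583696 + 2544)) = -6887204*(204/589 + 586240) = -6887204*345295564/589 = -2378120989563056/589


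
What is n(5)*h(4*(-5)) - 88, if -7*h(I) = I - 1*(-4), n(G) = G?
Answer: -536/7 ≈ -76.571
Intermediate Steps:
h(I) = -4/7 - I/7 (h(I) = -(I - 1*(-4))/7 = -(I + 4)/7 = -(4 + I)/7 = -4/7 - I/7)
n(5)*h(4*(-5)) - 88 = 5*(-4/7 - 4*(-5)/7) - 88 = 5*(-4/7 - 1/7*(-20)) - 88 = 5*(-4/7 + 20/7) - 88 = 5*(16/7) - 88 = 80/7 - 88 = -536/7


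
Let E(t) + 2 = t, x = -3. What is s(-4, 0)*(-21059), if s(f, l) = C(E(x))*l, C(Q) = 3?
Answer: 0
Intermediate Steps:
E(t) = -2 + t
s(f, l) = 3*l
s(-4, 0)*(-21059) = (3*0)*(-21059) = 0*(-21059) = 0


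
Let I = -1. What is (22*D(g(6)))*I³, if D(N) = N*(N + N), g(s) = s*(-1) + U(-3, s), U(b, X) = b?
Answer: -3564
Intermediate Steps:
g(s) = -3 - s (g(s) = s*(-1) - 3 = -s - 3 = -3 - s)
D(N) = 2*N² (D(N) = N*(2*N) = 2*N²)
(22*D(g(6)))*I³ = (22*(2*(-3 - 1*6)²))*(-1)³ = (22*(2*(-3 - 6)²))*(-1) = (22*(2*(-9)²))*(-1) = (22*(2*81))*(-1) = (22*162)*(-1) = 3564*(-1) = -3564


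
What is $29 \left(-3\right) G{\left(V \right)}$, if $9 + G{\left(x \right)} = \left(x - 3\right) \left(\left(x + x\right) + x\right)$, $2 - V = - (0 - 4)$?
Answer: $-1827$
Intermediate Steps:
$V = -2$ ($V = 2 - - (0 - 4) = 2 - \left(-1\right) \left(-4\right) = 2 - 4 = -2$)
$G{\left(x \right)} = -9 + 3 x \left(-3 + x\right)$ ($G{\left(x \right)} = -9 + \left(x - 3\right) \left(\left(x + x\right) + x\right) = -9 + \left(-3 + x\right) \left(2 x + x\right) = -9 + \left(-3 + x\right) 3 x = -9 + 3 x \left(-3 + x\right)$)
$29 \left(-3\right) G{\left(V \right)} = 29 \left(-3\right) \left(-9 - -18 + 3 \left(-2\right)^{2}\right) = - 87 \left(-9 + 18 + 3 \cdot 4\right) = - 87 \left(-9 + 18 + 12\right) = \left(-87\right) 21 = -1827$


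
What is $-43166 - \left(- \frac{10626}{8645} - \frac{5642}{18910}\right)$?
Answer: $- \frac{650359107}{15067} \approx -43165.0$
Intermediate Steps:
$-43166 - \left(- \frac{10626}{8645} - \frac{5642}{18910}\right) = -43166 - \left(\left(-10626\right) \frac{1}{8645} - \frac{91}{305}\right) = -43166 - \left(- \frac{1518}{1235} - \frac{91}{305}\right) = -43166 - - \frac{23015}{15067} = -43166 + \frac{23015}{15067} = - \frac{650359107}{15067}$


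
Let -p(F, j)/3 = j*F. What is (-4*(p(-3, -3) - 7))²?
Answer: 18496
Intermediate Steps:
p(F, j) = -3*F*j (p(F, j) = -3*j*F = -3*F*j)
(-4*(p(-3, -3) - 7))² = (-4*(-3*(-3)*(-3) - 7))² = (-4*(-27 - 7))² = (-4*(-34))² = 136² = 18496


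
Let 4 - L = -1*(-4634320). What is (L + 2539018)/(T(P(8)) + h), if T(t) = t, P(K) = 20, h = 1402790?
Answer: -1047649/701405 ≈ -1.4936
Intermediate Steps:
L = -4634316 (L = 4 - (-1)*(-4634320) = 4 - 1*4634320 = 4 - 4634320 = -4634316)
(L + 2539018)/(T(P(8)) + h) = (-4634316 + 2539018)/(20 + 1402790) = -2095298/1402810 = -2095298*1/1402810 = -1047649/701405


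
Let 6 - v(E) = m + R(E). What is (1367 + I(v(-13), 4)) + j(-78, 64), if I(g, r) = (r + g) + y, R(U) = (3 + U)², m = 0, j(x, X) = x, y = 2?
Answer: 1201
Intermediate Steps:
v(E) = 6 - (3 + E)² (v(E) = 6 - (0 + (3 + E)²) = 6 - (3 + E)²)
I(g, r) = 2 + g + r (I(g, r) = (r + g) + 2 = (g + r) + 2 = 2 + g + r)
(1367 + I(v(-13), 4)) + j(-78, 64) = (1367 + (2 + (6 - (3 - 13)²) + 4)) - 78 = (1367 + (2 + (6 - 1*(-10)²) + 4)) - 78 = (1367 + (2 + (6 - 1*100) + 4)) - 78 = (1367 + (2 + (6 - 100) + 4)) - 78 = (1367 + (2 - 94 + 4)) - 78 = (1367 - 88) - 78 = 1279 - 78 = 1201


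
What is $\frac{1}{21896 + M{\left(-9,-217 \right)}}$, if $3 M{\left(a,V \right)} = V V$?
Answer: $\frac{3}{112777} \approx 2.6601 \cdot 10^{-5}$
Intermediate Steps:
$M{\left(a,V \right)} = \frac{V^{2}}{3}$ ($M{\left(a,V \right)} = \frac{V V}{3} = \frac{V^{2}}{3}$)
$\frac{1}{21896 + M{\left(-9,-217 \right)}} = \frac{1}{21896 + \frac{\left(-217\right)^{2}}{3}} = \frac{1}{21896 + \frac{1}{3} \cdot 47089} = \frac{1}{21896 + \frac{47089}{3}} = \frac{1}{\frac{112777}{3}} = \frac{3}{112777}$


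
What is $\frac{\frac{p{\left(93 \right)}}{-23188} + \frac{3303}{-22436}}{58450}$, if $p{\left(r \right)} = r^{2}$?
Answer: $- \frac{77949}{8758173050} \approx -8.9001 \cdot 10^{-6}$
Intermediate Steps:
$\frac{\frac{p{\left(93 \right)}}{-23188} + \frac{3303}{-22436}}{58450} = \frac{\frac{93^{2}}{-23188} + \frac{3303}{-22436}}{58450} = \left(8649 \left(- \frac{1}{23188}\right) + 3303 \left(- \frac{1}{22436}\right)\right) \frac{1}{58450} = \left(- \frac{279}{748} - \frac{3303}{22436}\right) \frac{1}{58450} = \left(- \frac{545643}{1048883}\right) \frac{1}{58450} = - \frac{77949}{8758173050}$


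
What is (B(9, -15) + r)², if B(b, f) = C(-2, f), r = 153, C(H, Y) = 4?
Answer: 24649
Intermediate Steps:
B(b, f) = 4
(B(9, -15) + r)² = (4 + 153)² = 157² = 24649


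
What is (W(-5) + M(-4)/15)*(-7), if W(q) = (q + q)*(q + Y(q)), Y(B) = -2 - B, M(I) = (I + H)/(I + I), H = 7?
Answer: -5593/40 ≈ -139.82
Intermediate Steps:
M(I) = (7 + I)/(2*I) (M(I) = (I + 7)/(I + I) = (7 + I)/((2*I)) = (7 + I)*(1/(2*I)) = (7 + I)/(2*I))
W(q) = -4*q (W(q) = (q + q)*(q + (-2 - q)) = (2*q)*(-2) = -4*q)
(W(-5) + M(-4)/15)*(-7) = (-4*(-5) + ((½)*(7 - 4)/(-4))/15)*(-7) = (20 + ((½)*(-¼)*3)*(1/15))*(-7) = (20 - 3/8*1/15)*(-7) = (20 - 1/40)*(-7) = (799/40)*(-7) = -5593/40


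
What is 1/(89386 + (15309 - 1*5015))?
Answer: 1/99680 ≈ 1.0032e-5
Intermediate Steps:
1/(89386 + (15309 - 1*5015)) = 1/(89386 + (15309 - 5015)) = 1/(89386 + 10294) = 1/99680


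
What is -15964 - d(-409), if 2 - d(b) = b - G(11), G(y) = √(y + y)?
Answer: -16375 - √22 ≈ -16380.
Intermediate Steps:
G(y) = √2*√y (G(y) = √(2*y) = √2*√y)
d(b) = 2 + √22 - b (d(b) = 2 - (b - √2*√11) = 2 - (b - √22) = 2 + (√22 - b) = 2 + √22 - b)
-15964 - d(-409) = -15964 - (2 + √22 - 1*(-409)) = -15964 - (2 + √22 + 409) = -15964 - (411 + √22) = -15964 + (-411 - √22) = -16375 - √22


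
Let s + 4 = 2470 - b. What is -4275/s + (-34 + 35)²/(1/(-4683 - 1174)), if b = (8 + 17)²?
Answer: -10787012/1841 ≈ -5859.3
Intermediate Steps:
b = 625 (b = 25² = 625)
s = 1841 (s = -4 + (2470 - 1*625) = -4 + (2470 - 625) = -4 + 1845 = 1841)
-4275/s + (-34 + 35)²/(1/(-4683 - 1174)) = -4275/1841 + (-34 + 35)²/(1/(-4683 - 1174)) = -4275*1/1841 + 1²/(1/(-5857)) = -4275/1841 + 1/(-1/5857) = -4275/1841 + 1*(-5857) = -4275/1841 - 5857 = -10787012/1841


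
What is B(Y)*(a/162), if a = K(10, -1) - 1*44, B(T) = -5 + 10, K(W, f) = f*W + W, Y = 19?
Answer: -110/81 ≈ -1.3580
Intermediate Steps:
K(W, f) = W + W*f (K(W, f) = W*f + W = W + W*f)
B(T) = 5
a = -44 (a = 10*(1 - 1) - 1*44 = 10*0 - 44 = 0 - 44 = -44)
B(Y)*(a/162) = 5*(-44/162) = 5*(-44*1/162) = 5*(-22/81) = -110/81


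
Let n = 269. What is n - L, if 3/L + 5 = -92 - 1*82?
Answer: 48154/179 ≈ 269.02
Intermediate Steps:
L = -3/179 (L = 3/(-5 + (-92 - 1*82)) = 3/(-5 + (-92 - 82)) = 3/(-5 - 174) = 3/(-179) = 3*(-1/179) = -3/179 ≈ -0.016760)
n - L = 269 - 1*(-3/179) = 269 + 3/179 = 48154/179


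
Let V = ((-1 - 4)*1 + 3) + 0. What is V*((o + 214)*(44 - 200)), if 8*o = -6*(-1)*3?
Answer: 67470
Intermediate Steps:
V = -2 (V = (-5*1 + 3) + 0 = (-5 + 3) + 0 = -2 + 0 = -2)
o = 9/4 (o = (-6*(-1)*3)/8 = (6*3)/8 = (1/8)*18 = 9/4 ≈ 2.2500)
V*((o + 214)*(44 - 200)) = -2*(9/4 + 214)*(44 - 200) = -865*(-156)/2 = -2*(-33735) = 67470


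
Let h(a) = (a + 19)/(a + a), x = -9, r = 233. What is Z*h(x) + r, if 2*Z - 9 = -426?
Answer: 2093/6 ≈ 348.83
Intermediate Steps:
Z = -417/2 (Z = 9/2 + (1/2)*(-426) = 9/2 - 213 = -417/2 ≈ -208.50)
h(a) = (19 + a)/(2*a) (h(a) = (19 + a)/((2*a)) = (19 + a)*(1/(2*a)) = (19 + a)/(2*a))
Z*h(x) + r = -417*(19 - 9)/(4*(-9)) + 233 = -417*(-1)*10/(4*9) + 233 = -417/2*(-5/9) + 233 = 695/6 + 233 = 2093/6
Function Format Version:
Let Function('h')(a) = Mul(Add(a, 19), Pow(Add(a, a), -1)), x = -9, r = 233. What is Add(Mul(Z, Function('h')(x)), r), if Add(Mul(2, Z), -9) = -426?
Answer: Rational(2093, 6) ≈ 348.83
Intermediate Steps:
Z = Rational(-417, 2) (Z = Add(Rational(9, 2), Mul(Rational(1, 2), -426)) = Add(Rational(9, 2), -213) = Rational(-417, 2) ≈ -208.50)
Function('h')(a) = Mul(Rational(1, 2), Pow(a, -1), Add(19, a)) (Function('h')(a) = Mul(Add(19, a), Pow(Mul(2, a), -1)) = Mul(Add(19, a), Mul(Rational(1, 2), Pow(a, -1))) = Mul(Rational(1, 2), Pow(a, -1), Add(19, a)))
Add(Mul(Z, Function('h')(x)), r) = Add(Mul(Rational(-417, 2), Mul(Rational(1, 2), Pow(-9, -1), Add(19, -9))), 233) = Add(Mul(Rational(-417, 2), Mul(Rational(1, 2), Rational(-1, 9), 10)), 233) = Add(Mul(Rational(-417, 2), Rational(-5, 9)), 233) = Add(Rational(695, 6), 233) = Rational(2093, 6)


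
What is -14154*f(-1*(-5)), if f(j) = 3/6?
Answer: -7077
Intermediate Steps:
f(j) = 1/2 (f(j) = 3*(1/6) = 1/2)
-14154*f(-1*(-5)) = -14154*1/2 = -7077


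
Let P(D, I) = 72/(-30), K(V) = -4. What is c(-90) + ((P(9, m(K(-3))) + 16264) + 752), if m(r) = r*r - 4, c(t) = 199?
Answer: 86063/5 ≈ 17213.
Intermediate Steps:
m(r) = -4 + r² (m(r) = r² - 4 = -4 + r²)
P(D, I) = -12/5 (P(D, I) = 72*(-1/30) = -12/5)
c(-90) + ((P(9, m(K(-3))) + 16264) + 752) = 199 + ((-12/5 + 16264) + 752) = 199 + (81308/5 + 752) = 199 + 85068/5 = 86063/5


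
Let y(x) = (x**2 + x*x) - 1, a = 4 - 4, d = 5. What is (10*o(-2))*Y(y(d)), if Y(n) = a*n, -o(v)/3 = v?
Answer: 0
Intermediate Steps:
o(v) = -3*v
a = 0
y(x) = -1 + 2*x**2 (y(x) = (x**2 + x**2) - 1 = 2*x**2 - 1 = -1 + 2*x**2)
Y(n) = 0 (Y(n) = 0*n = 0)
(10*o(-2))*Y(y(d)) = (10*(-3*(-2)))*0 = (10*6)*0 = 60*0 = 0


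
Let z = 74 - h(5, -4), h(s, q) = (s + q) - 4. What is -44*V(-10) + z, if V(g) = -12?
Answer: 605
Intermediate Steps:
h(s, q) = -4 + q + s (h(s, q) = (q + s) - 4 = -4 + q + s)
z = 77 (z = 74 - (-4 - 4 + 5) = 74 - 1*(-3) = 74 + 3 = 77)
-44*V(-10) + z = -44*(-12) + 77 = 528 + 77 = 605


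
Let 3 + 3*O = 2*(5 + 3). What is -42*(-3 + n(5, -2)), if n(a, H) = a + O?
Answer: -266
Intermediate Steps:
O = 13/3 (O = -1 + (2*(5 + 3))/3 = -1 + (2*8)/3 = -1 + (1/3)*16 = -1 + 16/3 = 13/3 ≈ 4.3333)
n(a, H) = 13/3 + a (n(a, H) = a + 13/3 = 13/3 + a)
-42*(-3 + n(5, -2)) = -42*(-3 + (13/3 + 5)) = -42*(-3 + 28/3) = -42*19/3 = -266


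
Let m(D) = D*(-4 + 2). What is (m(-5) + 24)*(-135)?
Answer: -4590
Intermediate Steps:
m(D) = -2*D (m(D) = D*(-2) = -2*D)
(m(-5) + 24)*(-135) = (-2*(-5) + 24)*(-135) = (10 + 24)*(-135) = 34*(-135) = -4590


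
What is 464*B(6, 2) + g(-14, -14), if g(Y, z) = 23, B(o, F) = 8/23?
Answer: 4241/23 ≈ 184.39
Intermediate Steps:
B(o, F) = 8/23 (B(o, F) = 8*(1/23) = 8/23)
464*B(6, 2) + g(-14, -14) = 464*(8/23) + 23 = 3712/23 + 23 = 4241/23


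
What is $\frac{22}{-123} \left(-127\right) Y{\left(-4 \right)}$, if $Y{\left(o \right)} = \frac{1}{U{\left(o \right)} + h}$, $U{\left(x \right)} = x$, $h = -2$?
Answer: $- \frac{1397}{369} \approx -3.7859$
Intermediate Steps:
$Y{\left(o \right)} = \frac{1}{-2 + o}$ ($Y{\left(o \right)} = \frac{1}{o - 2} = \frac{1}{-2 + o}$)
$\frac{22}{-123} \left(-127\right) Y{\left(-4 \right)} = \frac{\frac{22}{-123} \left(-127\right)}{-2 - 4} = \frac{22 \left(- \frac{1}{123}\right) \left(-127\right)}{-6} = \left(- \frac{22}{123}\right) \left(-127\right) \left(- \frac{1}{6}\right) = \frac{2794}{123} \left(- \frac{1}{6}\right) = - \frac{1397}{369}$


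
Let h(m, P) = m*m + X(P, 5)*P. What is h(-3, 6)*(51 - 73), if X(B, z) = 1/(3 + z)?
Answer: -429/2 ≈ -214.50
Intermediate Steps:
h(m, P) = m² + P/8 (h(m, P) = m*m + P/(3 + 5) = m² + P/8)
h(-3, 6)*(51 - 73) = ((-3)² + (⅛)*6)*(51 - 73) = (9 + ¾)*(-22) = (39/4)*(-22) = -429/2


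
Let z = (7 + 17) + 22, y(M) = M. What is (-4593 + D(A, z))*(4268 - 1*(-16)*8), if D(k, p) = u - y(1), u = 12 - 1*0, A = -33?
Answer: -20142472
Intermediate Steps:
u = 12 (u = 12 + 0 = 12)
z = 46 (z = 24 + 22 = 46)
D(k, p) = 11 (D(k, p) = 12 - 1*1 = 12 - 1 = 11)
(-4593 + D(A, z))*(4268 - 1*(-16)*8) = (-4593 + 11)*(4268 - 1*(-16)*8) = -4582*(4268 + 16*8) = -4582*(4268 + 128) = -4582*4396 = -20142472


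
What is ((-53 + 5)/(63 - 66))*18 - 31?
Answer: 257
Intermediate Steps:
((-53 + 5)/(63 - 66))*18 - 31 = -48/(-3)*18 - 31 = -48*(-1/3)*18 - 31 = 16*18 - 31 = 288 - 31 = 257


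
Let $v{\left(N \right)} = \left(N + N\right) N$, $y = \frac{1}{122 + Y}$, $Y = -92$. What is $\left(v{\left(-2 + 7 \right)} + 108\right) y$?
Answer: $\frac{79}{15} \approx 5.2667$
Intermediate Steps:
$y = \frac{1}{30}$ ($y = \frac{1}{122 - 92} = \frac{1}{30} \approx 0.033333$)
$v{\left(N \right)} = 2 N^{2}$ ($v{\left(N \right)} = 2 N N = 2 N^{2}$)
$\left(v{\left(-2 + 7 \right)} + 108\right) y = \left(2 \left(-2 + 7\right)^{2} + 108\right) \frac{1}{30} = \left(2 \cdot 5^{2} + 108\right) \frac{1}{30} = \left(2 \cdot 25 + 108\right) \frac{1}{30} = \left(50 + 108\right) \frac{1}{30} = 158 \cdot \frac{1}{30} = \frac{79}{15}$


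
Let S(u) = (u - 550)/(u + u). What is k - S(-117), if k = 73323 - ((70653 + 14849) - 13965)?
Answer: 417257/234 ≈ 1783.2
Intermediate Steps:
S(u) = (-550 + u)/(2*u) (S(u) = (-550 + u)/((2*u)) = (-550 + u)*(1/(2*u)) = (-550 + u)/(2*u))
k = 1786 (k = 73323 - (85502 - 13965) = 73323 - 1*71537 = 73323 - 71537 = 1786)
k - S(-117) = 1786 - (-550 - 117)/(2*(-117)) = 1786 - (-1)*(-667)/(2*117) = 1786 - 1*667/234 = 1786 - 667/234 = 417257/234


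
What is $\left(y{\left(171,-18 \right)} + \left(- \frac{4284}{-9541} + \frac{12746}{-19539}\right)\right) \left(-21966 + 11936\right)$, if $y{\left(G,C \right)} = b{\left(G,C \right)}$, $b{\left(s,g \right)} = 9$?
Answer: $- \frac{2349727929490}{26631657} \approx -88231.0$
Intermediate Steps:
$y{\left(G,C \right)} = 9$
$\left(y{\left(171,-18 \right)} + \left(- \frac{4284}{-9541} + \frac{12746}{-19539}\right)\right) \left(-21966 + 11936\right) = \left(9 + \left(- \frac{4284}{-9541} + \frac{12746}{-19539}\right)\right) \left(-21966 + 11936\right) = \left(9 + \left(\left(-4284\right) \left(- \frac{1}{9541}\right) + 12746 \left(- \frac{1}{19539}\right)\right)\right) \left(-10030\right) = \left(9 + \left(\frac{612}{1363} - \frac{12746}{19539}\right)\right) \left(-10030\right) = \left(9 - \frac{5414930}{26631657}\right) \left(-10030\right) = \frac{234269983}{26631657} \left(-10030\right) = - \frac{2349727929490}{26631657}$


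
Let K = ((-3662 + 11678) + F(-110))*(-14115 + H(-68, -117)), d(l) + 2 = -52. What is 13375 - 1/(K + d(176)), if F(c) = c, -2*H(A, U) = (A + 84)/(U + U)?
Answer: 174629054733617/13056377924 ≈ 13375.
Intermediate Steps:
H(A, U) = -(84 + A)/(4*U) (H(A, U) = -(A + 84)/(2*(U + U)) = -(84 + A)/(2*(2*U)) = -(84 + A)*1/(2*U)/2 = -(84 + A)/(4*U))
d(l) = -54 (d(l) = -2 - 52 = -54)
K = -13056371606/117 (K = ((-3662 + 11678) - 110)*(-14115 + (¼)*(-84 - 1*(-68))/(-117)) = (8016 - 110)*(-14115 + (¼)*(-1/117)*(-84 + 68)) = 7906*(-14115 + (¼)*(-1/117)*(-16)) = 7906*(-14115 + 4/117) = 7906*(-1651451/117) = -13056371606/117 ≈ -1.1159e+8)
13375 - 1/(K + d(176)) = 13375 - 1/(-13056371606/117 - 54) = 13375 - 1/(-13056377924/117) = 13375 - 1*(-117/13056377924) = 13375 + 117/13056377924 = 174629054733617/13056377924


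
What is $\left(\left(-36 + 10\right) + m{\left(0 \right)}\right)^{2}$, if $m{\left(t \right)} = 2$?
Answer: $576$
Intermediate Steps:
$\left(\left(-36 + 10\right) + m{\left(0 \right)}\right)^{2} = \left(\left(-36 + 10\right) + 2\right)^{2} = \left(-26 + 2\right)^{2} = \left(-24\right)^{2} = 576$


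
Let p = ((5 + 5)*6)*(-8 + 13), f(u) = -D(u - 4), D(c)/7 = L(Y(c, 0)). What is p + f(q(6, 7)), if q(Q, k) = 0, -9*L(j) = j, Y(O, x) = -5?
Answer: 2665/9 ≈ 296.11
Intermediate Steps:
L(j) = -j/9
D(c) = 35/9 (D(c) = 7*(-⅑*(-5)) = 7*(5/9) = 35/9)
f(u) = -35/9 (f(u) = -1*35/9 = -35/9)
p = 300 (p = (10*6)*5 = 60*5 = 300)
p + f(q(6, 7)) = 300 - 35/9 = 2665/9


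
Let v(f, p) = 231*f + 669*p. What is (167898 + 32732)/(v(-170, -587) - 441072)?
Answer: -40126/174609 ≈ -0.22980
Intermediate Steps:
(167898 + 32732)/(v(-170, -587) - 441072) = (167898 + 32732)/((231*(-170) + 669*(-587)) - 441072) = 200630/((-39270 - 392703) - 441072) = 200630/(-431973 - 441072) = 200630/(-873045) = 200630*(-1/873045) = -40126/174609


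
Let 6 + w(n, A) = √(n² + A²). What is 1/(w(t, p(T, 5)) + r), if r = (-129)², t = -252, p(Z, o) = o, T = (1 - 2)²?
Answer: 16635/276659696 - √63529/276659696 ≈ 5.9217e-5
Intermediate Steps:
T = 1 (T = (-1)² = 1)
r = 16641
w(n, A) = -6 + √(A² + n²) (w(n, A) = -6 + √(n² + A²) = -6 + √(A² + n²))
1/(w(t, p(T, 5)) + r) = 1/((-6 + √(5² + (-252)²)) + 16641) = 1/((-6 + √(25 + 63504)) + 16641) = 1/((-6 + √63529) + 16641) = 1/(16635 + √63529)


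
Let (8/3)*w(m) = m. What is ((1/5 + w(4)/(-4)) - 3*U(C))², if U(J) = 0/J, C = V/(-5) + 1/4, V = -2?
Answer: 49/1600 ≈ 0.030625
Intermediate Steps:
w(m) = 3*m/8
C = 13/20 (C = -2/(-5) + 1/4 = -2*(-⅕) + 1*(¼) = ⅖ + ¼ = 13/20 ≈ 0.65000)
U(J) = 0
((1/5 + w(4)/(-4)) - 3*U(C))² = ((1/5 + ((3/8)*4)/(-4)) - 3*0)² = ((1*(⅕) + (3/2)*(-¼)) + 0)² = ((⅕ - 3/8) + 0)² = (-7/40 + 0)² = (-7/40)² = 49/1600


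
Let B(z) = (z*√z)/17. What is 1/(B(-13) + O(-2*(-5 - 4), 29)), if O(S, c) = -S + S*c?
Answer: 145656/73412821 + 221*I*√13/73412821 ≈ 0.0019841 + 1.0854e-5*I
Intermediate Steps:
B(z) = z^(3/2)/17 (B(z) = z^(3/2)*(1/17) = z^(3/2)/17)
1/(B(-13) + O(-2*(-5 - 4), 29)) = 1/((-13)^(3/2)/17 + (-2*(-5 - 4))*(-1 + 29)) = 1/((-13*I*√13)/17 - 2*(-9)*28) = 1/(-13*I*√13/17 + 18*28) = 1/(-13*I*√13/17 + 504) = 1/(504 - 13*I*√13/17)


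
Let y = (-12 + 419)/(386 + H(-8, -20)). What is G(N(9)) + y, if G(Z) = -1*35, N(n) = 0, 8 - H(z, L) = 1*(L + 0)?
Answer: -14083/414 ≈ -34.017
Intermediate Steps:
H(z, L) = 8 - L (H(z, L) = 8 - (L + 0) = 8 - L)
G(Z) = -35
y = 407/414 (y = (-12 + 419)/(386 + (8 - 1*(-20))) = 407/(386 + (8 + 20)) = 407/(386 + 28) = 407/414 ≈ 0.98309)
G(N(9)) + y = -35 + 407/414 = -14083/414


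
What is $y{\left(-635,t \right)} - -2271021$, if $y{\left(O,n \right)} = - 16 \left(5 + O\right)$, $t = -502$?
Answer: $2281101$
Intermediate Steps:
$y{\left(O,n \right)} = -80 - 16 O$
$y{\left(-635,t \right)} - -2271021 = \left(-80 - -10160\right) - -2271021 = \left(-80 + 10160\right) + 2271021 = 10080 + 2271021 = 2281101$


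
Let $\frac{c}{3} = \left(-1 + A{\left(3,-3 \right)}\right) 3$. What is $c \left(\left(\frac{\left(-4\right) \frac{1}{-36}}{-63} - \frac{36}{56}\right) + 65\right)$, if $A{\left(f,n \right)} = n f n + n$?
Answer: $\frac{1678517}{126} \approx 13322.0$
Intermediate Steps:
$A{\left(f,n \right)} = n + f n^{2}$ ($A{\left(f,n \right)} = f n n + n = f n^{2} + n = n + f n^{2}$)
$c = 207$ ($c = 3 \left(-1 - 3 \left(1 + 3 \left(-3\right)\right)\right) 3 = 3 \left(-1 - 3 \left(1 - 9\right)\right) 3 = 3 \left(-1 - -24\right) 3 = 3 \left(-1 + 24\right) 3 = 3 \cdot 23 \cdot 3 = 3 \cdot 69 = 207$)
$c \left(\left(\frac{\left(-4\right) \frac{1}{-36}}{-63} - \frac{36}{56}\right) + 65\right) = 207 \left(\left(\frac{\left(-4\right) \frac{1}{-36}}{-63} - \frac{36}{56}\right) + 65\right) = 207 \left(\left(\left(-4\right) \left(- \frac{1}{36}\right) \left(- \frac{1}{63}\right) - \frac{9}{14}\right) + 65\right) = 207 \left(\left(\frac{1}{9} \left(- \frac{1}{63}\right) - \frac{9}{14}\right) + 65\right) = 207 \left(\left(- \frac{1}{567} - \frac{9}{14}\right) + 65\right) = 207 \left(- \frac{731}{1134} + 65\right) = 207 \cdot \frac{72979}{1134} = \frac{1678517}{126}$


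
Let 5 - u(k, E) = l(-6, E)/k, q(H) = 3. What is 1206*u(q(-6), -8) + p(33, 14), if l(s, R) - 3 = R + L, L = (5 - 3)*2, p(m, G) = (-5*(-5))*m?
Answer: 7257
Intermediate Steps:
p(m, G) = 25*m
L = 4 (L = 2*2 = 4)
l(s, R) = 7 + R (l(s, R) = 3 + (R + 4) = 3 + (4 + R) = 7 + R)
u(k, E) = 5 - (7 + E)/k
1206*u(q(-6), -8) + p(33, 14) = 1206*((-7 - 1*(-8) + 5*3)/3) + 25*33 = 1206*((-7 + 8 + 15)/3) + 825 = 1206*((⅓)*16) + 825 = 1206*(16/3) + 825 = 6432 + 825 = 7257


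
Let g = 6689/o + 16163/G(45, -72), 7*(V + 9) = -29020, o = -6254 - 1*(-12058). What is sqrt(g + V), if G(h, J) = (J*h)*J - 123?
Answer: I*sqrt(93175394952421381632501)/4736351298 ≈ 64.448*I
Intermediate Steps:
o = 5804 (o = -6254 + 12058 = 5804)
V = -29083/7 (V = -9 + (1/7)*(-29020) = -9 - 29020/7 = -29083/7 ≈ -4154.7)
G(h, J) = -123 + h*J**2 (G(h, J) = h*J**2 - 123 = -123 + h*J**2)
g = 1653397225/1353243228 (g = 6689/5804 + 16163/(-123 + 45*(-72)**2) = 6689*(1/5804) + 16163/(-123 + 45*5184) = 6689/5804 + 16163/(-123 + 233280) = 6689/5804 + 16163/233157 = 1653397225/1353243228 ≈ 1.2218)
sqrt(g + V) = sqrt(1653397225/1353243228 - 29083/7) = sqrt(-39344799019349/9472702596) = I*sqrt(93175394952421381632501)/4736351298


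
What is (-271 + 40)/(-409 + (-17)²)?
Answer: 77/40 ≈ 1.9250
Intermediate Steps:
(-271 + 40)/(-409 + (-17)²) = -231/(-409 + 289) = -231/(-120) = -231*(-1/120) = 77/40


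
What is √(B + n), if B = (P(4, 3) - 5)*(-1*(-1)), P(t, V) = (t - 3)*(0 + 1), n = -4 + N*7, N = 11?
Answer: √69 ≈ 8.3066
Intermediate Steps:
n = 73 (n = -4 + 11*7 = -4 + 77 = 73)
P(t, V) = -3 + t (P(t, V) = (-3 + t)*1 = -3 + t)
B = -4 (B = ((-3 + 4) - 5)*(-1*(-1)) = (1 - 5)*1 = -4*1 = -4)
√(B + n) = √(-4 + 73) = √69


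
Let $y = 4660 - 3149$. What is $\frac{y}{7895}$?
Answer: $\frac{1511}{7895} \approx 0.19139$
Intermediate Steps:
$y = 1511$
$\frac{y}{7895} = \frac{1511}{7895}$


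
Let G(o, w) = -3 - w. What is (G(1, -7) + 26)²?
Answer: 900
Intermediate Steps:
(G(1, -7) + 26)² = ((-3 - 1*(-7)) + 26)² = ((-3 + 7) + 26)² = (4 + 26)² = 30² = 900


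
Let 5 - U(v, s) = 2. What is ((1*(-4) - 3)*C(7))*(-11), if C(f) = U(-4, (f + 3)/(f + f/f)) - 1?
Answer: 154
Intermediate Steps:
U(v, s) = 3 (U(v, s) = 5 - 1*2 = 5 - 2 = 3)
C(f) = 2 (C(f) = 3 - 1 = 2)
((1*(-4) - 3)*C(7))*(-11) = ((1*(-4) - 3)*2)*(-11) = ((-4 - 3)*2)*(-11) = -7*2*(-11) = -14*(-11) = 154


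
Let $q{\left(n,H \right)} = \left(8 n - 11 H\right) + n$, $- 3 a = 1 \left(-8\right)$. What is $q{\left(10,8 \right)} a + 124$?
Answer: $\frac{388}{3} \approx 129.33$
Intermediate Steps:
$a = \frac{8}{3}$ ($a = - \frac{1 \left(-8\right)}{3} = \left(- \frac{1}{3}\right) \left(-8\right) = \frac{8}{3} \approx 2.6667$)
$q{\left(n,H \right)} = - 11 H + 9 n$ ($q{\left(n,H \right)} = \left(- 11 H + 8 n\right) + n = - 11 H + 9 n$)
$q{\left(10,8 \right)} a + 124 = \left(\left(-11\right) 8 + 9 \cdot 10\right) \frac{8}{3} + 124 = \left(-88 + 90\right) \frac{8}{3} + 124 = 2 \cdot \frac{8}{3} + 124 = \frac{16}{3} + 124 = \frac{388}{3}$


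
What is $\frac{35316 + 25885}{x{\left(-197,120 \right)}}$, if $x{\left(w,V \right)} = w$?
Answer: $- \frac{61201}{197} \approx -310.67$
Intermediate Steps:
$\frac{35316 + 25885}{x{\left(-197,120 \right)}} = \frac{35316 + 25885}{-197} = 61201 \left(- \frac{1}{197}\right) = - \frac{61201}{197}$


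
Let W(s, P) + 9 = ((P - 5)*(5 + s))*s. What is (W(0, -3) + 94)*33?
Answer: 2805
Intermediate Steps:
W(s, P) = -9 + s*(-5 + P)*(5 + s) (W(s, P) = -9 + ((P - 5)*(5 + s))*s = -9 + ((-5 + P)*(5 + s))*s = -9 + s*(-5 + P)*(5 + s))
(W(0, -3) + 94)*33 = ((-9 - 25*0 - 5*0² - 3*0² + 5*(-3)*0) + 94)*33 = ((-9 + 0 - 5*0 - 3*0 + 0) + 94)*33 = ((-9 + 0 + 0 + 0 + 0) + 94)*33 = (-9 + 94)*33 = 85*33 = 2805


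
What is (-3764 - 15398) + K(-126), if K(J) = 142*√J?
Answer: -19162 + 426*I*√14 ≈ -19162.0 + 1593.9*I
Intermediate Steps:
(-3764 - 15398) + K(-126) = (-3764 - 15398) + 142*√(-126) = -19162 + 142*(3*I*√14) = -19162 + 426*I*√14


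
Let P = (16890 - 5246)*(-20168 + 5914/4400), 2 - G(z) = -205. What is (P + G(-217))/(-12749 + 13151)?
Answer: -43050394641/73700 ≈ -5.8413e+5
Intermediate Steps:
G(z) = 207 (G(z) = 2 - 1*(-205) = 2 + 205 = 207)
P = -129151297773/550 (P = 11644*(-20168 + 5914*(1/4400)) = 11644*(-20168 + 2957/2200) = 11644*(-44366643/2200) = -129151297773/550 ≈ -2.3482e+8)
(P + G(-217))/(-12749 + 13151) = (-129151297773/550 + 207)/(-12749 + 13151) = -129151183923/550/402 = -129151183923/550*1/402 = -43050394641/73700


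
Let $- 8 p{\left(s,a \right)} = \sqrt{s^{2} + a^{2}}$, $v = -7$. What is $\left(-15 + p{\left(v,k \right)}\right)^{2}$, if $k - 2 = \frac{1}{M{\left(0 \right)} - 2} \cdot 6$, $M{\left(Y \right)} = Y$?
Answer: $\frac{7225}{32} + \frac{75 \sqrt{2}}{4} \approx 252.3$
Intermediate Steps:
$k = -1$ ($k = 2 + \frac{1}{0 - 2} \cdot 6 = 2 + \frac{1}{-2} \cdot 6 = 2 - 3 = -1$)
$p{\left(s,a \right)} = - \frac{\sqrt{a^{2} + s^{2}}}{8}$ ($p{\left(s,a \right)} = - \frac{\sqrt{s^{2} + a^{2}}}{8} = - \frac{\sqrt{a^{2} + s^{2}}}{8}$)
$\left(-15 + p{\left(v,k \right)}\right)^{2} = \left(-15 - \frac{\sqrt{\left(-1\right)^{2} + \left(-7\right)^{2}}}{8}\right)^{2} = \left(-15 - \frac{\sqrt{1 + 49}}{8}\right)^{2} = \left(-15 - \frac{\sqrt{50}}{8}\right)^{2} = \left(-15 - \frac{5 \sqrt{2}}{8}\right)^{2}$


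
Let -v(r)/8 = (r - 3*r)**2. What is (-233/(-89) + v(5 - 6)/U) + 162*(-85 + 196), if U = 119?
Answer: 190472241/10591 ≈ 17984.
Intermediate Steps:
v(r) = -32*r**2 (v(r) = -8*(r - 3*r)**2 = -8*4*r**2 = -32*r**2)
(-233/(-89) + v(5 - 6)/U) + 162*(-85 + 196) = (-233/(-89) - 32*(5 - 6)**2/119) + 162*(-85 + 196) = (-233*(-1/89) - 32*(-1)**2*(1/119)) + 162*111 = (233/89 - 32*1*(1/119)) + 17982 = (233/89 - 32*1/119) + 17982 = (233/89 - 32/119) + 17982 = 24879/10591 + 17982 = 190472241/10591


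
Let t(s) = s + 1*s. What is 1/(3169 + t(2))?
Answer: 1/3173 ≈ 0.00031516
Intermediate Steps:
t(s) = 2*s (t(s) = s + s = 2*s)
1/(3169 + t(2)) = 1/(3169 + 2*2) = 1/(3169 + 4) = 1/3173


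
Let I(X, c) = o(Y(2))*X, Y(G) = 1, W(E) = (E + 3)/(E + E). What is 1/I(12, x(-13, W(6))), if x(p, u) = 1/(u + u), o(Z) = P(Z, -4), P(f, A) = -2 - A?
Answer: 1/24 ≈ 0.041667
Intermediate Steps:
W(E) = (3 + E)/(2*E) (W(E) = (3 + E)/((2*E)) = (3 + E)*(1/(2*E)) = (3 + E)/(2*E))
o(Z) = 2 (o(Z) = -2 - 1*(-4) = -2 + 4 = 2)
x(p, u) = 1/(2*u)
I(X, c) = 2*X
1/I(12, x(-13, W(6))) = 1/(2*12) = 1/24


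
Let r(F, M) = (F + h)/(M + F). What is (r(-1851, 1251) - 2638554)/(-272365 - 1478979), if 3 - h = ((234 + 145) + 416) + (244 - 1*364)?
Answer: 75387137/50038400 ≈ 1.5066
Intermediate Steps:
h = -672 (h = 3 - (((234 + 145) + 416) + (244 - 1*364)) = 3 - ((379 + 416) + (244 - 364)) = 3 - (795 - 120) = 3 - 1*675 = 3 - 675 = -672)
r(F, M) = (-672 + F)/(F + M) (r(F, M) = (F - 672)/(M + F) = (-672 + F)/(F + M))
(r(-1851, 1251) - 2638554)/(-272365 - 1478979) = ((-672 - 1851)/(-1851 + 1251) - 2638554)/(-272365 - 1478979) = (-2523/(-600) - 2638554)/(-1751344) = (-1/600*(-2523) - 2638554)*(-1/1751344) = (841/200 - 2638554)*(-1/1751344) = -527709959/200*(-1/1751344) = 75387137/50038400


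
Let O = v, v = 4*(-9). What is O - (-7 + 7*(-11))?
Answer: 48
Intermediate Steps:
v = -36
O = -36
O - (-7 + 7*(-11)) = -36 - (-7 + 7*(-11)) = -36 - (-7 - 77) = -36 - 1*(-84) = -36 + 84 = 48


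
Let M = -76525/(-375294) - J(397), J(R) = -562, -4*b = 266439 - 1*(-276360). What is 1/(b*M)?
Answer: -500392/38175370845549 ≈ -1.3108e-8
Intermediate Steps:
b = -542799/4 (b = -(266439 - 1*(-276360))/4 = -(266439 + 276360)/4 = -1/4*542799 = -542799/4 ≈ -1.3570e+5)
M = 210991753/375294 (M = -76525/(-375294) - 1*(-562) = -76525*(-1/375294) + 562 = 76525/375294 + 562 = 210991753/375294 ≈ 562.20)
1/(b*M) = 1/((-542799/4)*(210991753/375294)) = -4/542799*375294/210991753 = -500392/38175370845549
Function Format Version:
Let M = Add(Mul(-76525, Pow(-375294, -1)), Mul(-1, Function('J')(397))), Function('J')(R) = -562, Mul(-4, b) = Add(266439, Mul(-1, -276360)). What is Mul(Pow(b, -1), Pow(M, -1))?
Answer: Rational(-500392, 38175370845549) ≈ -1.3108e-8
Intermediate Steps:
b = Rational(-542799, 4) (b = Mul(Rational(-1, 4), Add(266439, Mul(-1, -276360))) = Mul(Rational(-1, 4), Add(266439, 276360)) = Mul(Rational(-1, 4), 542799) = Rational(-542799, 4) ≈ -1.3570e+5)
M = Rational(210991753, 375294) (M = Add(Mul(-76525, Pow(-375294, -1)), Mul(-1, -562)) = Add(Mul(-76525, Rational(-1, 375294)), 562) = Add(Rational(76525, 375294), 562) = Rational(210991753, 375294) ≈ 562.20)
Mul(Pow(b, -1), Pow(M, -1)) = Mul(Pow(Rational(-542799, 4), -1), Pow(Rational(210991753, 375294), -1)) = Mul(Rational(-4, 542799), Rational(375294, 210991753)) = Rational(-500392, 38175370845549)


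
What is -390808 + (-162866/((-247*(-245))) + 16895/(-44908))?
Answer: -9743771882057/24932180 ≈ -3.9081e+5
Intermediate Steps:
-390808 + (-162866/((-247*(-245))) + 16895/(-44908)) = -390808 + (-162866/60515 + 16895*(-1/44908)) = -390808 + (-162866*1/60515 - 155/412) = -390808 + (-162866/60515 - 155/412) = -390808 - 76480617/24932180 = -9743771882057/24932180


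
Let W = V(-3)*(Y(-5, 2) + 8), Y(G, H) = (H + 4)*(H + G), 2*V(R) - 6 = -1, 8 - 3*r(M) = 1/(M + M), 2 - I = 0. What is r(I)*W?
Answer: -775/12 ≈ -64.583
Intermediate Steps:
I = 2 (I = 2 - 1*0 = 2 + 0 = 2)
r(M) = 8/3 - 1/(6*M) (r(M) = 8/3 - 1/(3*(M + M)) = 8/3 - 1/(2*M)/3 = 8/3 - 1/(6*M))
V(R) = 5/2 (V(R) = 3 + (½)*(-1) = 3 - ½ = 5/2)
Y(G, H) = (4 + H)*(G + H)
W = -25 (W = 5*((2² + 4*(-5) + 4*2 - 5*2) + 8)/2 = 5*((4 - 20 + 8 - 10) + 8)/2 = 5*(-18 + 8)/2 = (5/2)*(-10) = -25)
r(I)*W = ((⅙)*(-1 + 16*2)/2)*(-25) = ((⅙)*(½)*(-1 + 32))*(-25) = ((⅙)*(½)*31)*(-25) = (31/12)*(-25) = -775/12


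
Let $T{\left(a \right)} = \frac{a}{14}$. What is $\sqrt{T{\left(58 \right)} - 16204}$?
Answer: $\frac{13 i \sqrt{4697}}{7} \approx 127.28 i$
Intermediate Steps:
$T{\left(a \right)} = \frac{a}{14}$ ($T{\left(a \right)} = a \frac{1}{14} = \frac{a}{14}$)
$\sqrt{T{\left(58 \right)} - 16204} = \sqrt{\frac{1}{14} \cdot 58 - 16204} = \sqrt{\frac{29}{7} - 16204} = \sqrt{- \frac{113399}{7}} = \frac{13 i \sqrt{4697}}{7}$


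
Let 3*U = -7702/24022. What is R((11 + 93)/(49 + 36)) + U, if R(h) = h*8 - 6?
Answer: 11275291/3062805 ≈ 3.6814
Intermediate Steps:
U = -3851/36033 (U = (-7702/24022)/3 = (-7702*1/24022)/3 = (⅓)*(-3851/12011) = -3851/36033 ≈ -0.10687)
R(h) = -6 + 8*h (R(h) = 8*h - 6 = -6 + 8*h)
R((11 + 93)/(49 + 36)) + U = (-6 + 8*((11 + 93)/(49 + 36))) - 3851/36033 = (-6 + 8*(104/85)) - 3851/36033 = (-6 + 832/85) - 3851/36033 = 322/85 - 3851/36033 = 11275291/3062805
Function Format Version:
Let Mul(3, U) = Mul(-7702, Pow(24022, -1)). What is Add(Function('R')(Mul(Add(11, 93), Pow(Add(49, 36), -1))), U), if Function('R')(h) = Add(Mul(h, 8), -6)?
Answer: Rational(11275291, 3062805) ≈ 3.6814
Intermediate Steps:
U = Rational(-3851, 36033) (U = Mul(Rational(1, 3), Mul(-7702, Pow(24022, -1))) = Mul(Rational(1, 3), Mul(-7702, Rational(1, 24022))) = Mul(Rational(1, 3), Rational(-3851, 12011)) = Rational(-3851, 36033) ≈ -0.10687)
Function('R')(h) = Add(-6, Mul(8, h)) (Function('R')(h) = Add(Mul(8, h), -6) = Add(-6, Mul(8, h)))
Add(Function('R')(Mul(Add(11, 93), Pow(Add(49, 36), -1))), U) = Add(Add(-6, Mul(8, Mul(Add(11, 93), Pow(Add(49, 36), -1)))), Rational(-3851, 36033)) = Add(Add(-6, Mul(8, Mul(104, Pow(85, -1)))), Rational(-3851, 36033)) = Add(Add(-6, Mul(8, Mul(104, Rational(1, 85)))), Rational(-3851, 36033)) = Add(Add(-6, Mul(8, Rational(104, 85))), Rational(-3851, 36033)) = Add(Add(-6, Rational(832, 85)), Rational(-3851, 36033)) = Add(Rational(322, 85), Rational(-3851, 36033)) = Rational(11275291, 3062805)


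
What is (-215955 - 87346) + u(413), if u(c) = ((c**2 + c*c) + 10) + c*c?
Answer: 208416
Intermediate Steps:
u(c) = 10 + 3*c**2 (u(c) = ((c**2 + c**2) + 10) + c**2 = (2*c**2 + 10) + c**2 = (10 + 2*c**2) + c**2 = 10 + 3*c**2)
(-215955 - 87346) + u(413) = (-215955 - 87346) + (10 + 3*413**2) = -303301 + (10 + 3*170569) = -303301 + (10 + 511707) = -303301 + 511717 = 208416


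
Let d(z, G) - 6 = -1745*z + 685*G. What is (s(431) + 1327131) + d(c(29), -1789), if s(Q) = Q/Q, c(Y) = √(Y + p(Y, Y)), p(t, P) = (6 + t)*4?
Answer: 78988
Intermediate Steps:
p(t, P) = 24 + 4*t
c(Y) = √(24 + 5*Y) (c(Y) = √(Y + (24 + 4*Y)) = √(24 + 5*Y))
s(Q) = 1
d(z, G) = 6 - 1745*z + 685*G (d(z, G) = 6 + (-1745*z + 685*G) = 6 - 1745*z + 685*G)
(s(431) + 1327131) + d(c(29), -1789) = (1 + 1327131) + (6 - 1745*√(24 + 5*29) + 685*(-1789)) = 1327132 + (6 - 1745*√(24 + 145) - 1225465) = 1327132 + (6 - 1745*√169 - 1225465) = 1327132 + (6 - 1745*13 - 1225465) = 1327132 + (6 - 22685 - 1225465) = 1327132 - 1248144 = 78988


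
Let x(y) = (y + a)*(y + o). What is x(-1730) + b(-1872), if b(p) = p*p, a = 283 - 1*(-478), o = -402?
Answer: 5570292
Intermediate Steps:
a = 761 (a = 283 + 478 = 761)
b(p) = p²
x(y) = (-402 + y)*(761 + y) (x(y) = (y + 761)*(y - 402) = (761 + y)*(-402 + y) = (-402 + y)*(761 + y))
x(-1730) + b(-1872) = (-305922 + (-1730)² + 359*(-1730)) + (-1872)² = (-305922 + 2992900 - 621070) + 3504384 = 2065908 + 3504384 = 5570292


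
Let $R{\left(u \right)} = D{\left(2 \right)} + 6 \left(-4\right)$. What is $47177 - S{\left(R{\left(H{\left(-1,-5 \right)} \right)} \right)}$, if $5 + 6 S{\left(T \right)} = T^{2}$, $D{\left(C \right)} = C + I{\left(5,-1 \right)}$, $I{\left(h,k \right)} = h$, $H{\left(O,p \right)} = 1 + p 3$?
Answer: $\frac{141389}{3} \approx 47130.0$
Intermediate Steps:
$H{\left(O,p \right)} = 1 + 3 p$
$D{\left(C \right)} = 5 + C$ ($D{\left(C \right)} = C + 5 = 5 + C$)
$R{\left(u \right)} = -17$ ($R{\left(u \right)} = \left(5 + 2\right) + 6 \left(-4\right) = 7 - 24 = -17$)
$S{\left(T \right)} = - \frac{5}{6} + \frac{T^{2}}{6}$
$47177 - S{\left(R{\left(H{\left(-1,-5 \right)} \right)} \right)} = 47177 - \left(- \frac{5}{6} + \frac{\left(-17\right)^{2}}{6}\right) = 47177 - \left(- \frac{5}{6} + \frac{1}{6} \cdot 289\right) = 47177 - \left(- \frac{5}{6} + \frac{289}{6}\right) = 47177 - \frac{142}{3} = \frac{141389}{3}$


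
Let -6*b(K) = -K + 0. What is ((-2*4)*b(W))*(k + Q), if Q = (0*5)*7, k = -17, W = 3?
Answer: 68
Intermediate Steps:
b(K) = K/6 (b(K) = -(-K + 0)/6 = -(-1)*K/6 = K/6)
Q = 0 (Q = 0*7 = 0)
((-2*4)*b(W))*(k + Q) = ((-2*4)*((1/6)*3))*(-17 + 0) = -8*1/2*(-17) = -4*(-17) = 68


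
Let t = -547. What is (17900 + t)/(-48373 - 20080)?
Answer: -2479/9779 ≈ -0.25350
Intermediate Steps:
(17900 + t)/(-48373 - 20080) = (17900 - 547)/(-48373 - 20080) = 17353/(-68453) = 17353*(-1/68453) = -2479/9779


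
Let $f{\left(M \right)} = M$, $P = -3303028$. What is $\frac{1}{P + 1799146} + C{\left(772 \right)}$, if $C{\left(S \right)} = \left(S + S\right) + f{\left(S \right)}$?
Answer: $\frac{3482990711}{1503882} \approx 2316.0$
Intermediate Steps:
$C{\left(S \right)} = 3 S$ ($C{\left(S \right)} = \left(S + S\right) + S = 2 S + S = 3 S$)
$\frac{1}{P + 1799146} + C{\left(772 \right)} = \frac{1}{-3303028 + 1799146} + 3 \cdot 772 = \frac{1}{-1503882} + 2316 = - \frac{1}{1503882} + 2316 = \frac{3482990711}{1503882}$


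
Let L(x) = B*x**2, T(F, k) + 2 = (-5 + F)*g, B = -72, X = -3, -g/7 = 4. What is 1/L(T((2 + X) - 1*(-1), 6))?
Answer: -1/1371168 ≈ -7.2931e-7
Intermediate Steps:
g = -28 (g = -7*4 = -28)
T(F, k) = 138 - 28*F (T(F, k) = -2 + (-5 + F)*(-28) = -2 + (140 - 28*F) = 138 - 28*F)
L(x) = -72*x**2
1/L(T((2 + X) - 1*(-1), 6)) = 1/(-72*(138 - 28*((2 - 3) - 1*(-1)))**2) = 1/(-72*(138 - 28*(-1 + 1))**2) = 1/(-72*(138 - 28*0)**2) = 1/(-72*(138 + 0)**2) = 1/(-72*138**2) = 1/(-72*19044) = 1/(-1371168) = -1/1371168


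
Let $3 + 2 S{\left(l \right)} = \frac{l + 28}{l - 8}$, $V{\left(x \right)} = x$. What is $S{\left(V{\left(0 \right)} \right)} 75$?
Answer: $- \frac{975}{4} \approx -243.75$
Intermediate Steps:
$S{\left(l \right)} = - \frac{3}{2} + \frac{28 + l}{2 \left(-8 + l\right)}$ ($S{\left(l \right)} = - \frac{3}{2} + \frac{\left(l + 28\right) \frac{1}{l - 8}}{2} = - \frac{3}{2} + \frac{\left(28 + l\right) \frac{1}{-8 + l}}{2} = - \frac{3}{2} + \frac{\frac{1}{-8 + l} \left(28 + l\right)}{2} = - \frac{3}{2} + \frac{28 + l}{2 \left(-8 + l\right)}$)
$S{\left(V{\left(0 \right)} \right)} 75 = \frac{26 - 0}{-8 + 0} \cdot 75 = \frac{26 + 0}{-8} \cdot 75 = \left(- \frac{1}{8}\right) 26 \cdot 75 = \left(- \frac{13}{4}\right) 75 = - \frac{975}{4}$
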